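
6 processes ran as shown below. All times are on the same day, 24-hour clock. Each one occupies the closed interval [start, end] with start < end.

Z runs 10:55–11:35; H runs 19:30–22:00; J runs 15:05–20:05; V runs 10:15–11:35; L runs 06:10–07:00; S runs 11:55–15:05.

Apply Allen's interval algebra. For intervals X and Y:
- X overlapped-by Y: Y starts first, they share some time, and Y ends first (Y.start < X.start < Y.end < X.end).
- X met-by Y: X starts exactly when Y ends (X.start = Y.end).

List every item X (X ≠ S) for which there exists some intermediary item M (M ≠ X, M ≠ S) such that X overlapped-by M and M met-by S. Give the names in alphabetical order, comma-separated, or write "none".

Target S = [11:55, 15:05].
Intermediaries M with M met-by S: J.
Via J — items with X overlapped-by J: H.
Union: H.

H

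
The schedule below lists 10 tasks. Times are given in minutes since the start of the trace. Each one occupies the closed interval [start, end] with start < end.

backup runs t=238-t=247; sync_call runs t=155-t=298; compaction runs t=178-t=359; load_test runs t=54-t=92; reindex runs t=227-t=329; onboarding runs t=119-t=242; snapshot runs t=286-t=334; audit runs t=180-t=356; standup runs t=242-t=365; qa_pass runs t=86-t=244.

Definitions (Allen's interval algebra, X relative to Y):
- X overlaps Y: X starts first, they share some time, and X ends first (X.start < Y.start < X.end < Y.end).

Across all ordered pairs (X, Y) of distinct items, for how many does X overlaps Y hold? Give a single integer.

Checking all 90 ordered pairs for relation 'overlaps'; matching pairs in alphabetical order:
(audit, standup): audit overlaps standup ✓
(backup, standup): backup overlaps standup ✓
(compaction, standup): compaction overlaps standup ✓
(load_test, qa_pass): load_test overlaps qa_pass ✓
(onboarding, audit): onboarding overlaps audit ✓
(onboarding, backup): onboarding overlaps backup ✓
(onboarding, compaction): onboarding overlaps compaction ✓
(onboarding, reindex): onboarding overlaps reindex ✓
(onboarding, sync_call): onboarding overlaps sync_call ✓
(qa_pass, audit): qa_pass overlaps audit ✓
(qa_pass, backup): qa_pass overlaps backup ✓
(qa_pass, compaction): qa_pass overlaps compaction ✓
(qa_pass, reindex): qa_pass overlaps reindex ✓
(qa_pass, standup): qa_pass overlaps standup ✓
(qa_pass, sync_call): qa_pass overlaps sync_call ✓
(reindex, snapshot): reindex overlaps snapshot ✓
(reindex, standup): reindex overlaps standup ✓
(sync_call, audit): sync_call overlaps audit ✓
(sync_call, compaction): sync_call overlaps compaction ✓
(sync_call, reindex): sync_call overlaps reindex ✓
(sync_call, snapshot): sync_call overlaps snapshot ✓
(sync_call, standup): sync_call overlaps standup ✓
Count: 22.

22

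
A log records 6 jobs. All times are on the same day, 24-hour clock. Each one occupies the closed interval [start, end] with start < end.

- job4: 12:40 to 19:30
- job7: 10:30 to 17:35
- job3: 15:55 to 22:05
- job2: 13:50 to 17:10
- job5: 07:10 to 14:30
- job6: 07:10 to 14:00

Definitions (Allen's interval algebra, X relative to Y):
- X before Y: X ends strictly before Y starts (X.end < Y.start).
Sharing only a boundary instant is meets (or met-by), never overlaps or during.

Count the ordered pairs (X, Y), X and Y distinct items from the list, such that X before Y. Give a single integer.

2

Checking all 30 ordered pairs for relation 'before'; matching pairs in alphabetical order:
(job5, job3): job5 before job3 ✓
(job6, job3): job6 before job3 ✓
Count: 2.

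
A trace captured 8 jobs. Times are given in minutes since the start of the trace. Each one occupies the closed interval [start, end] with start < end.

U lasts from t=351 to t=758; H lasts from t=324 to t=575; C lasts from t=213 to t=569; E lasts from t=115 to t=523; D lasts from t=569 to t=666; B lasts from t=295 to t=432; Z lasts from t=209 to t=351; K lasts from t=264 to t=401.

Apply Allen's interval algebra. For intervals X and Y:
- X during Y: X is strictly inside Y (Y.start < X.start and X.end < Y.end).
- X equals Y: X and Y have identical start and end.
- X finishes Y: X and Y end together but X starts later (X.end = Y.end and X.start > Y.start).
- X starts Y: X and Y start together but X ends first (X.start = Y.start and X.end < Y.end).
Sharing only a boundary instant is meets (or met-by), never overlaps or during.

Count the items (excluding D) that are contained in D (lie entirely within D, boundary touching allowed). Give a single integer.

Target D = [t=569, t=666].
B [t=295, t=432] → before → no.
C [t=213, t=569] → meets → no.
E [t=115, t=523] → before → no.
H [t=324, t=575] → overlaps → no.
K [t=264, t=401] → before → no.
U [t=351, t=758] → contains → no.
Z [t=209, t=351] → before → no.
Total: 0.

0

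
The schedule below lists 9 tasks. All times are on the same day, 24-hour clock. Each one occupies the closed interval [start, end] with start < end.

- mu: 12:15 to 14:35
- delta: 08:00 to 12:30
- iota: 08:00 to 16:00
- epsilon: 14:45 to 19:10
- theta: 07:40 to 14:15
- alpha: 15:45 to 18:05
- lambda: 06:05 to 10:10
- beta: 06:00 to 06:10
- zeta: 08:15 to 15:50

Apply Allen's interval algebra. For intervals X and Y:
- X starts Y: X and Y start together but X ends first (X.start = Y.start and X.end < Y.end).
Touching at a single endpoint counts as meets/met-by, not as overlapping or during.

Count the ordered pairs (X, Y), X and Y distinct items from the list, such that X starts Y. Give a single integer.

1

Checking all 72 ordered pairs for relation 'starts'; matching pairs in alphabetical order:
(delta, iota): delta starts iota ✓
Count: 1.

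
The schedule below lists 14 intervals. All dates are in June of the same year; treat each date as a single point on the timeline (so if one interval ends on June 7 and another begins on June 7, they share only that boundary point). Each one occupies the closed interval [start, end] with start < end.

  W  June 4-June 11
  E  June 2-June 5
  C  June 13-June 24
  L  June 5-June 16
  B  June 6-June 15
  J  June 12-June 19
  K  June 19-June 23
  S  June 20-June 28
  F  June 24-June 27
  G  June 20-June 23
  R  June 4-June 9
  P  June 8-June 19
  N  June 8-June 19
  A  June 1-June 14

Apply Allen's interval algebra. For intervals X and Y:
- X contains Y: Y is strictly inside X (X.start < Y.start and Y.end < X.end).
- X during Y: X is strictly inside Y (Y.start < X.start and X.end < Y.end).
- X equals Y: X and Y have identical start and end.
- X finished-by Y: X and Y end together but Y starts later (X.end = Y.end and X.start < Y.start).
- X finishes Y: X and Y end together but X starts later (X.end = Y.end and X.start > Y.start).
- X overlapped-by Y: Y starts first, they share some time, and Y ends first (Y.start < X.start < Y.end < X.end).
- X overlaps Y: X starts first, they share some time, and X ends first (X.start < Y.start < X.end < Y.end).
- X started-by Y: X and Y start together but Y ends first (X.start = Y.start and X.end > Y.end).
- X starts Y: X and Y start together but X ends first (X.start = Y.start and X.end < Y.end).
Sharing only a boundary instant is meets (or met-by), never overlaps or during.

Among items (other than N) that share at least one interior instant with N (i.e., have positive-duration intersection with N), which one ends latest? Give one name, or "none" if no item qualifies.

C

Target N = [June 8, June 19].
A [June 1, June 14] → overlaps → candidate.
B [June 6, June 15] → overlaps → candidate.
C [June 13, June 24] → overlapped-by → candidate.
E [June 2, June 5] → before → excluded.
F [June 24, June 27] → after → excluded.
G [June 20, June 23] → after → excluded.
J [June 12, June 19] → finishes → candidate.
K [June 19, June 23] → met-by → excluded.
L [June 5, June 16] → overlaps → candidate.
P [June 8, June 19] → equals → candidate.
R [June 4, June 9] → overlaps → candidate.
S [June 20, June 28] → after → excluded.
W [June 4, June 11] → overlaps → candidate.
Among candidates, latest end is June 24 → C.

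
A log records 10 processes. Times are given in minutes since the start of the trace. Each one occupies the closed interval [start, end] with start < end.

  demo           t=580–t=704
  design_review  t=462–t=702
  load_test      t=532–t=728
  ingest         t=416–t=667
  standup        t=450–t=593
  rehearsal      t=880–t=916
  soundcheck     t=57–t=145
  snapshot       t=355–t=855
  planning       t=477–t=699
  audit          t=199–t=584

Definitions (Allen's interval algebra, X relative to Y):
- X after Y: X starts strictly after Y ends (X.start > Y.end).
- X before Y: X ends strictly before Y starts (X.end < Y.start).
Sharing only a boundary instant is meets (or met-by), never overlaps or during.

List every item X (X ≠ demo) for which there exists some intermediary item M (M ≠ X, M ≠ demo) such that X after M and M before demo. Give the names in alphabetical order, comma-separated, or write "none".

Target demo = [t=580, t=704].
Intermediaries M with M before demo: soundcheck.
Via soundcheck — items with X after soundcheck: audit, design_review, ingest, load_test, planning, rehearsal, snapshot, standup.
Union: audit, design_review, ingest, load_test, planning, rehearsal, snapshot, standup.

audit, design_review, ingest, load_test, planning, rehearsal, snapshot, standup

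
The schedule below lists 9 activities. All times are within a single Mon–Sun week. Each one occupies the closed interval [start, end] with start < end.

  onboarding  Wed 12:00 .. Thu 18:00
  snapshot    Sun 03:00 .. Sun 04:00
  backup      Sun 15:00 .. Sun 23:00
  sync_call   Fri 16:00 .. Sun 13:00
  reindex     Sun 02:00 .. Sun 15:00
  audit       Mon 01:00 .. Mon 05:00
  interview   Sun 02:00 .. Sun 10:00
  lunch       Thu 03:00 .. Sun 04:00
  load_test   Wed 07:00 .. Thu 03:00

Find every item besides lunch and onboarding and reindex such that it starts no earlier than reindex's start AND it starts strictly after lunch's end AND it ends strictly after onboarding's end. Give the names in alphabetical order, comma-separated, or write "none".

Conditions: its start is no earlier than reindex's start (X.start >= Sun 02:00) AND its start is strictly after lunch's end (X.start > Sun 04:00) AND its end is strictly after onboarding's end (X.end > Thu 18:00).
audit: start Mon 01:00 >= Sun 02:00? ✗; start Mon 01:00 > Sun 04:00? ✗; end Mon 05:00 > Thu 18:00? ✗ → no.
backup: start Sun 15:00 >= Sun 02:00? ✓; start Sun 15:00 > Sun 04:00? ✓; end Sun 23:00 > Thu 18:00? ✓ → yes.
interview: start Sun 02:00 >= Sun 02:00? ✓; start Sun 02:00 > Sun 04:00? ✗; end Sun 10:00 > Thu 18:00? ✓ → no.
load_test: start Wed 07:00 >= Sun 02:00? ✗; start Wed 07:00 > Sun 04:00? ✗; end Thu 03:00 > Thu 18:00? ✗ → no.
snapshot: start Sun 03:00 >= Sun 02:00? ✓; start Sun 03:00 > Sun 04:00? ✗; end Sun 04:00 > Thu 18:00? ✓ → no.
sync_call: start Fri 16:00 >= Sun 02:00? ✗; start Fri 16:00 > Sun 04:00? ✗; end Sun 13:00 > Thu 18:00? ✓ → no.
Result: backup.

backup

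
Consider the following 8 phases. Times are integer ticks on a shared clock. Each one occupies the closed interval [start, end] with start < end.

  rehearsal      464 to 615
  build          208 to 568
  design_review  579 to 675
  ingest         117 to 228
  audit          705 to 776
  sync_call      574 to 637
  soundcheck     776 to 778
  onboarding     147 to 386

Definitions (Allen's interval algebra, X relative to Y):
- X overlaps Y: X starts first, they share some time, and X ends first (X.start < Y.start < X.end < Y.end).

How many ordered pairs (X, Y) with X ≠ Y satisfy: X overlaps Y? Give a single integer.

Checking all 56 ordered pairs for relation 'overlaps'; matching pairs in alphabetical order:
(build, rehearsal): build overlaps rehearsal ✓
(ingest, build): ingest overlaps build ✓
(ingest, onboarding): ingest overlaps onboarding ✓
(onboarding, build): onboarding overlaps build ✓
(rehearsal, design_review): rehearsal overlaps design_review ✓
(rehearsal, sync_call): rehearsal overlaps sync_call ✓
(sync_call, design_review): sync_call overlaps design_review ✓
Count: 7.

7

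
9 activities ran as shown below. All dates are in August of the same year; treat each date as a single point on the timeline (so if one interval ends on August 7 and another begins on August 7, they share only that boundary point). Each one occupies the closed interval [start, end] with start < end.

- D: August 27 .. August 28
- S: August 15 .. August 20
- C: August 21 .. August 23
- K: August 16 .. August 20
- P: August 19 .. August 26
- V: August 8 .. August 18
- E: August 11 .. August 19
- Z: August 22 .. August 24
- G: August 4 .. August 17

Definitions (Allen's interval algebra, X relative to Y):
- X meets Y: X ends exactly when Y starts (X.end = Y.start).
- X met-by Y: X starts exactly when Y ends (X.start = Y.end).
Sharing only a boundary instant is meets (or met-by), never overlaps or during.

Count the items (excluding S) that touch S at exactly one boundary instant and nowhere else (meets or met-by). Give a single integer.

Target S = [August 15, August 20].
C [August 21, August 23] → after → no.
D [August 27, August 28] → after → no.
E [August 11, August 19] → overlaps → no.
G [August 4, August 17] → overlaps → no.
K [August 16, August 20] → finishes → no.
P [August 19, August 26] → overlapped-by → no.
V [August 8, August 18] → overlaps → no.
Z [August 22, August 24] → after → no.
Total: 0.

0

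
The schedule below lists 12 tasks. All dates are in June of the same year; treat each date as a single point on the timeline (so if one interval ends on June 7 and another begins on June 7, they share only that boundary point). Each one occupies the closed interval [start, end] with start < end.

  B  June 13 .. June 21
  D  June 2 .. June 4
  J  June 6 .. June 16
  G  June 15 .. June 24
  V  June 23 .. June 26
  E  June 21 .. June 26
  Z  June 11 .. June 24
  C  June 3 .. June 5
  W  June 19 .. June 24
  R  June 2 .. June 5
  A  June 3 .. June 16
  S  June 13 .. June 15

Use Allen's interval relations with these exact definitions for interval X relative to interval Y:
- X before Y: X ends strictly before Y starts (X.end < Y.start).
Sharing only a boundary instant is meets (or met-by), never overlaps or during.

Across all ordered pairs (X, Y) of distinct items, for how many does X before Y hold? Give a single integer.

34

Checking all 132 ordered pairs for relation 'before'; matching pairs in alphabetical order:
(A, E): A before E ✓
(A, V): A before V ✓
(A, W): A before W ✓
(B, V): B before V ✓
(C, B): C before B ✓
(C, E): C before E ✓
(C, G): C before G ✓
(C, J): C before J ✓
(C, S): C before S ✓
(C, V): C before V ✓
(C, W): C before W ✓
(C, Z): C before Z ✓
(D, B): D before B ✓
(D, E): D before E ✓
(D, G): D before G ✓
(D, J): D before J ✓
(D, S): D before S ✓
(D, V): D before V ✓
(D, W): D before W ✓
(D, Z): D before Z ✓
(J, E): J before E ✓
(J, V): J before V ✓
(J, W): J before W ✓
(R, B): R before B ✓
... plus 10 further pairs not listed.
Count: 34.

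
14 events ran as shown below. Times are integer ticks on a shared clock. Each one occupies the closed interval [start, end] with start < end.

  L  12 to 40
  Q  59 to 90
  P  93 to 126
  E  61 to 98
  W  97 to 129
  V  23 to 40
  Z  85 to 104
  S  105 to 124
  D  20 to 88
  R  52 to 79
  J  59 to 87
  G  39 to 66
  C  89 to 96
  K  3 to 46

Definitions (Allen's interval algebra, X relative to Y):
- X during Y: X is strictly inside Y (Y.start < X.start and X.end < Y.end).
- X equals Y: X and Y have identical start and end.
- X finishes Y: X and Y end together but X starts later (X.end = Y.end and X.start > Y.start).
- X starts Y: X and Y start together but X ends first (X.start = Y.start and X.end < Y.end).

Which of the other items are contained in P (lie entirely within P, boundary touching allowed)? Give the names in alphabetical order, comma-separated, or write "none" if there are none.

Target P = [93, 126].
C [89, 96] → overlaps → no.
D [20, 88] → before → no.
E [61, 98] → overlaps → no.
G [39, 66] → before → no.
J [59, 87] → before → no.
K [3, 46] → before → no.
L [12, 40] → before → no.
Q [59, 90] → before → no.
R [52, 79] → before → no.
S [105, 124] → during → yes.
V [23, 40] → before → no.
W [97, 129] → overlapped-by → no.
Z [85, 104] → overlaps → no.
Result: S.

S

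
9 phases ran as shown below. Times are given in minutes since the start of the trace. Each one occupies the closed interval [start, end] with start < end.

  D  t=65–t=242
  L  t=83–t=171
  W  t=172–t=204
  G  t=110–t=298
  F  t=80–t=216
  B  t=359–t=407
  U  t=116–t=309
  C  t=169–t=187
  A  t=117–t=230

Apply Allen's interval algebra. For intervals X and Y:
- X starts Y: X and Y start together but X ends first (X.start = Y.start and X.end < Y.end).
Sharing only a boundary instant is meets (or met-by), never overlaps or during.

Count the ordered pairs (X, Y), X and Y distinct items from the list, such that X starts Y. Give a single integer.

Checking all 72 ordered pairs for relation 'starts'; matching pairs in alphabetical order:
No pair satisfies it.
Count: 0.

0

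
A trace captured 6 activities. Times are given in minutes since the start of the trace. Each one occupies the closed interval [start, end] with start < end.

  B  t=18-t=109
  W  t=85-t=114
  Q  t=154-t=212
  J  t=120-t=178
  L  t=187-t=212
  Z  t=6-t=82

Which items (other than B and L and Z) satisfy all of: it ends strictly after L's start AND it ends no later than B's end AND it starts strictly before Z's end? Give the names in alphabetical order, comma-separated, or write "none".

Conditions: its end is strictly after L's start (X.end > t=187) AND its end is no later than B's end (X.end <= t=109) AND its start is strictly before Z's end (X.start < t=82).
J: end t=178 > t=187? ✗; end t=178 <= t=109? ✗; start t=120 < t=82? ✗ → no.
Q: end t=212 > t=187? ✓; end t=212 <= t=109? ✗; start t=154 < t=82? ✗ → no.
W: end t=114 > t=187? ✗; end t=114 <= t=109? ✗; start t=85 < t=82? ✗ → no.
Result: none.

none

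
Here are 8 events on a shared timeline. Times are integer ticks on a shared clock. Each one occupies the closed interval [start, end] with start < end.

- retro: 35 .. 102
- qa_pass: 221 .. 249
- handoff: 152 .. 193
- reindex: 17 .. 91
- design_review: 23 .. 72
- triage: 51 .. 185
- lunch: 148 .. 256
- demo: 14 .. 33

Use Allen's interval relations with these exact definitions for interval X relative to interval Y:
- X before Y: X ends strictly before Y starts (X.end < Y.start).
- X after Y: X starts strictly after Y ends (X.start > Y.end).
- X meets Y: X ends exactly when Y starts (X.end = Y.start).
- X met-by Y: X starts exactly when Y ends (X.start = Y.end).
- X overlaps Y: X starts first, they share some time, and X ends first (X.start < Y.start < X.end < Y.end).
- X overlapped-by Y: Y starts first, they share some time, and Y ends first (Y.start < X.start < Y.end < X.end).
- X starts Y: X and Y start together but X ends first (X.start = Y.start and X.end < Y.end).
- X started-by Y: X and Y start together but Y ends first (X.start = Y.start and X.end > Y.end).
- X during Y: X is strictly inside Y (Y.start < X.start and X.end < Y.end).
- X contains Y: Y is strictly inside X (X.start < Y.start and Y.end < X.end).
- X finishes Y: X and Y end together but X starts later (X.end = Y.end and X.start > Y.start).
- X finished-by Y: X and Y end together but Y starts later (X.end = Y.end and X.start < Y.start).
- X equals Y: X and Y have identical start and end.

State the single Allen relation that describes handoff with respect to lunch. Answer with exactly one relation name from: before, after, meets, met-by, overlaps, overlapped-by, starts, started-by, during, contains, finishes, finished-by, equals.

during

handoff = [152, 193]; lunch = [148, 256].
Compare endpoints: handoff.start > lunch.start, handoff.start < lunch.end, handoff.end > lunch.start, handoff.end < lunch.end.
That pattern is 'during'.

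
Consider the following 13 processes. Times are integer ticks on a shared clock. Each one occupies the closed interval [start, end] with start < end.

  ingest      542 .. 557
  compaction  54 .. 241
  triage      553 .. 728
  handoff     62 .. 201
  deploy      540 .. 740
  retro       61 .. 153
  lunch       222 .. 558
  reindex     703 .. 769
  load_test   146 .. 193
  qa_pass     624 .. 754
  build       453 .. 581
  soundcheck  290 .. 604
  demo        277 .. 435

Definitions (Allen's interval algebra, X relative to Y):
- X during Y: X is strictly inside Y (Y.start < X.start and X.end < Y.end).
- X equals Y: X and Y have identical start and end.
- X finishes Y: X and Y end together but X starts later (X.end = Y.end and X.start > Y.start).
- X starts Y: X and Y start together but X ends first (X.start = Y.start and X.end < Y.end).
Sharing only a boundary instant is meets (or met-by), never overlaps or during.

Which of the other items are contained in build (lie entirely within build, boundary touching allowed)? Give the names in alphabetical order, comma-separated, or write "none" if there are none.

Target build = [453, 581].
compaction [54, 241] → before → no.
demo [277, 435] → before → no.
deploy [540, 740] → overlapped-by → no.
handoff [62, 201] → before → no.
ingest [542, 557] → during → yes.
load_test [146, 193] → before → no.
lunch [222, 558] → overlaps → no.
qa_pass [624, 754] → after → no.
reindex [703, 769] → after → no.
retro [61, 153] → before → no.
soundcheck [290, 604] → contains → no.
triage [553, 728] → overlapped-by → no.
Result: ingest.

ingest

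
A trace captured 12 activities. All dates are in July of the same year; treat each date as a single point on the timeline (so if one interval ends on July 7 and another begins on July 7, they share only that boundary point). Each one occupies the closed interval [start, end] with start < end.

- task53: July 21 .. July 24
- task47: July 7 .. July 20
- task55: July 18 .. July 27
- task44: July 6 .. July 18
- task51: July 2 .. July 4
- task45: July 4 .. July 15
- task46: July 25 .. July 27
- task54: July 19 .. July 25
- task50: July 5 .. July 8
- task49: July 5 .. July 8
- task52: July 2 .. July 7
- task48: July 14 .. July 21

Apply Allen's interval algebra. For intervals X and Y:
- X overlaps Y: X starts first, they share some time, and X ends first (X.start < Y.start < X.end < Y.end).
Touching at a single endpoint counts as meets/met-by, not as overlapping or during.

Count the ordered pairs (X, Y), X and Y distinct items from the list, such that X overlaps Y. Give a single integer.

Checking all 132 ordered pairs for relation 'overlaps'; matching pairs in alphabetical order:
(task44, task47): task44 overlaps task47 ✓
(task44, task48): task44 overlaps task48 ✓
(task45, task44): task45 overlaps task44 ✓
(task45, task47): task45 overlaps task47 ✓
(task45, task48): task45 overlaps task48 ✓
(task47, task48): task47 overlaps task48 ✓
(task47, task54): task47 overlaps task54 ✓
(task47, task55): task47 overlaps task55 ✓
(task48, task54): task48 overlaps task54 ✓
(task48, task55): task48 overlaps task55 ✓
(task49, task44): task49 overlaps task44 ✓
(task49, task47): task49 overlaps task47 ✓
(task50, task44): task50 overlaps task44 ✓
(task50, task47): task50 overlaps task47 ✓
(task52, task44): task52 overlaps task44 ✓
(task52, task45): task52 overlaps task45 ✓
(task52, task49): task52 overlaps task49 ✓
(task52, task50): task52 overlaps task50 ✓
Count: 18.

18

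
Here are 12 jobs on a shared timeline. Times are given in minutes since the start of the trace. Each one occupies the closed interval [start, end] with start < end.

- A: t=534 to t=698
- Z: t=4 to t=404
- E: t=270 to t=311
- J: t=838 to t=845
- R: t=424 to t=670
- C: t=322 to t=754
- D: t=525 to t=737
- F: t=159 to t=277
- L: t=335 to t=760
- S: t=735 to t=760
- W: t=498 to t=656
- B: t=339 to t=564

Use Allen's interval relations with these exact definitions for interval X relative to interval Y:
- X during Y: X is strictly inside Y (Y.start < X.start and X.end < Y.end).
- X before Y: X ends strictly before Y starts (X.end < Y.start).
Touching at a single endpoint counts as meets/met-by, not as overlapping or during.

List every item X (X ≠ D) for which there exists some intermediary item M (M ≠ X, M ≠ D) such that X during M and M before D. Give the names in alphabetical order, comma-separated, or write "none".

E, F

Target D = [t=525, t=737].
Intermediaries M with M before D: E, F, Z.
Via E — items with X during E: none.
Via F — items with X during F: none.
Via Z — items with X during Z: E, F.
Union: E, F.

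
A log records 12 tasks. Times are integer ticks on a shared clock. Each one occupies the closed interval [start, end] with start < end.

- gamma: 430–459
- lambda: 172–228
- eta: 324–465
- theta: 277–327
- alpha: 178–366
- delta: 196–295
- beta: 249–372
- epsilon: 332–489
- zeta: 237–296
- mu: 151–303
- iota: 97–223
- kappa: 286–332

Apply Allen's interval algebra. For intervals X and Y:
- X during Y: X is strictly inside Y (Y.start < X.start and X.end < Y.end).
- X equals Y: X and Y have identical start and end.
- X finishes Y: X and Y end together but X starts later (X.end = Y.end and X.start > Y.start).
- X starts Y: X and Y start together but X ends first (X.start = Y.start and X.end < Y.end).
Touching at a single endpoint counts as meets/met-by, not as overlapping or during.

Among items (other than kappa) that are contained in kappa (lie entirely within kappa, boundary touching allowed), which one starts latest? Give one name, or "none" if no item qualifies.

none

Target kappa = [286, 332].
alpha [178, 366] → contains → excluded.
beta [249, 372] → contains → excluded.
delta [196, 295] → overlaps → excluded.
epsilon [332, 489] → met-by → excluded.
eta [324, 465] → overlapped-by → excluded.
gamma [430, 459] → after → excluded.
iota [97, 223] → before → excluded.
lambda [172, 228] → before → excluded.
mu [151, 303] → overlaps → excluded.
theta [277, 327] → overlaps → excluded.
zeta [237, 296] → overlaps → excluded.
No candidates → none.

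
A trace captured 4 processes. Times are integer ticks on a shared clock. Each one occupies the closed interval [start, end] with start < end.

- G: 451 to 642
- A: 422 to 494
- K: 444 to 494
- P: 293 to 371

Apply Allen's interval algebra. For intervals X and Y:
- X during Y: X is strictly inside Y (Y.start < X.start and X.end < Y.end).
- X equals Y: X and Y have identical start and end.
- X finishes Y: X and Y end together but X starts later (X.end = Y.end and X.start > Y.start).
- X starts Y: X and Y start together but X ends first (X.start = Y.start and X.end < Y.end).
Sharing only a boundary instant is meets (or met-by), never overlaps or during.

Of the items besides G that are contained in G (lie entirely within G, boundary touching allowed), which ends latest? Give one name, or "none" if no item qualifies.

none

Target G = [451, 642].
A [422, 494] → overlaps → excluded.
K [444, 494] → overlaps → excluded.
P [293, 371] → before → excluded.
No candidates → none.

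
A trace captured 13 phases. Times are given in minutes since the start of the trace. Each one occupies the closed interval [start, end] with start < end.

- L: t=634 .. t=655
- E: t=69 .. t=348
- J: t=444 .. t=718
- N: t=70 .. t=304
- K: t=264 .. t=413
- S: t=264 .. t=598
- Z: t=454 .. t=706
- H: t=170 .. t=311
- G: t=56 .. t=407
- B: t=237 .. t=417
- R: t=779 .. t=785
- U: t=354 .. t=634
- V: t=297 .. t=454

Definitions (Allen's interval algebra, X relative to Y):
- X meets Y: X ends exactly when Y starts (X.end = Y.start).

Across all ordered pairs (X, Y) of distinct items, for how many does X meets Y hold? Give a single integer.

2

Checking all 156 ordered pairs for relation 'meets'; matching pairs in alphabetical order:
(U, L): U meets L ✓
(V, Z): V meets Z ✓
Count: 2.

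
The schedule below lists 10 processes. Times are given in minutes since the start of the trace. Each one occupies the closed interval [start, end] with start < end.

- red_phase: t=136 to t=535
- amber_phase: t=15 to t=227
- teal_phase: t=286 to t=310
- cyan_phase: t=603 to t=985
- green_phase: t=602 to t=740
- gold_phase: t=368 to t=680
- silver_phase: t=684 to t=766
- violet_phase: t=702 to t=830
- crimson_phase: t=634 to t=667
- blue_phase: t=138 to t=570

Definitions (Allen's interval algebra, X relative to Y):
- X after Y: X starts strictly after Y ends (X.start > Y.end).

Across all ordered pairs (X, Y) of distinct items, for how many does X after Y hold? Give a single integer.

Checking all 90 ordered pairs for relation 'after'; matching pairs in alphabetical order:
(crimson_phase, amber_phase): crimson_phase after amber_phase ✓
(crimson_phase, blue_phase): crimson_phase after blue_phase ✓
(crimson_phase, red_phase): crimson_phase after red_phase ✓
(crimson_phase, teal_phase): crimson_phase after teal_phase ✓
(cyan_phase, amber_phase): cyan_phase after amber_phase ✓
(cyan_phase, blue_phase): cyan_phase after blue_phase ✓
(cyan_phase, red_phase): cyan_phase after red_phase ✓
(cyan_phase, teal_phase): cyan_phase after teal_phase ✓
(gold_phase, amber_phase): gold_phase after amber_phase ✓
(gold_phase, teal_phase): gold_phase after teal_phase ✓
(green_phase, amber_phase): green_phase after amber_phase ✓
(green_phase, blue_phase): green_phase after blue_phase ✓
(green_phase, red_phase): green_phase after red_phase ✓
(green_phase, teal_phase): green_phase after teal_phase ✓
(silver_phase, amber_phase): silver_phase after amber_phase ✓
(silver_phase, blue_phase): silver_phase after blue_phase ✓
(silver_phase, crimson_phase): silver_phase after crimson_phase ✓
(silver_phase, gold_phase): silver_phase after gold_phase ✓
(silver_phase, red_phase): silver_phase after red_phase ✓
(silver_phase, teal_phase): silver_phase after teal_phase ✓
(teal_phase, amber_phase): teal_phase after amber_phase ✓
(violet_phase, amber_phase): violet_phase after amber_phase ✓
(violet_phase, blue_phase): violet_phase after blue_phase ✓
(violet_phase, crimson_phase): violet_phase after crimson_phase ✓
... plus 3 further pairs not listed.
Count: 27.

27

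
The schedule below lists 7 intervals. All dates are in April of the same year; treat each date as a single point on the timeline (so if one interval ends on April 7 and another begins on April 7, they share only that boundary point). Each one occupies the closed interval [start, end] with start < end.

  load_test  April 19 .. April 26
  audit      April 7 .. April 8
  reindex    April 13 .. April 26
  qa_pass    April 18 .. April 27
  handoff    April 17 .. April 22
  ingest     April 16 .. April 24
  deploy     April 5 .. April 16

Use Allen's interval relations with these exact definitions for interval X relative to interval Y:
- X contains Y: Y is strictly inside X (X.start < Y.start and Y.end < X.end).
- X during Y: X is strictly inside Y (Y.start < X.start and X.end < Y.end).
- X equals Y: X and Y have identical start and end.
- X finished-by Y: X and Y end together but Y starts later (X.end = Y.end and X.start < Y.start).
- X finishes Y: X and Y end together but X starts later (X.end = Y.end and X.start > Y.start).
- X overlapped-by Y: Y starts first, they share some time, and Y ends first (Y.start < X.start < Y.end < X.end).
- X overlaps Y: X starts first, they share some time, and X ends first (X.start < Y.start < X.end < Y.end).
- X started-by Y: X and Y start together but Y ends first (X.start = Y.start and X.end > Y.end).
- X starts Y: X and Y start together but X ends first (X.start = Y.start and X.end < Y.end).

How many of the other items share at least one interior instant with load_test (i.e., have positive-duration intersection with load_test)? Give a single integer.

Target load_test = [April 19, April 26].
audit [April 7, April 8] → before → no.
deploy [April 5, April 16] → before → no.
handoff [April 17, April 22] → overlaps → counts.
ingest [April 16, April 24] → overlaps → counts.
qa_pass [April 18, April 27] → contains → counts.
reindex [April 13, April 26] → finished-by → counts.
Total: 4.

4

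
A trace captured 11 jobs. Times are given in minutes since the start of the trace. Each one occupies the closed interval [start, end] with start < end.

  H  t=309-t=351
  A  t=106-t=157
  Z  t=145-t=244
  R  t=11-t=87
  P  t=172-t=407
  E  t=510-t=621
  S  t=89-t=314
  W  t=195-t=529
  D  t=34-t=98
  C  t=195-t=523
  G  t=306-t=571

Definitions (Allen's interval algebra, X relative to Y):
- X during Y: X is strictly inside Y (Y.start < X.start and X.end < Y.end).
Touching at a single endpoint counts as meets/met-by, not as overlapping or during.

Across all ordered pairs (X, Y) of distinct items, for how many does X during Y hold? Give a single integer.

Checking all 110 ordered pairs for relation 'during'; matching pairs in alphabetical order:
(A, S): A during S ✓
(H, C): H during C ✓
(H, G): H during G ✓
(H, P): H during P ✓
(H, W): H during W ✓
(Z, S): Z during S ✓
Count: 6.

6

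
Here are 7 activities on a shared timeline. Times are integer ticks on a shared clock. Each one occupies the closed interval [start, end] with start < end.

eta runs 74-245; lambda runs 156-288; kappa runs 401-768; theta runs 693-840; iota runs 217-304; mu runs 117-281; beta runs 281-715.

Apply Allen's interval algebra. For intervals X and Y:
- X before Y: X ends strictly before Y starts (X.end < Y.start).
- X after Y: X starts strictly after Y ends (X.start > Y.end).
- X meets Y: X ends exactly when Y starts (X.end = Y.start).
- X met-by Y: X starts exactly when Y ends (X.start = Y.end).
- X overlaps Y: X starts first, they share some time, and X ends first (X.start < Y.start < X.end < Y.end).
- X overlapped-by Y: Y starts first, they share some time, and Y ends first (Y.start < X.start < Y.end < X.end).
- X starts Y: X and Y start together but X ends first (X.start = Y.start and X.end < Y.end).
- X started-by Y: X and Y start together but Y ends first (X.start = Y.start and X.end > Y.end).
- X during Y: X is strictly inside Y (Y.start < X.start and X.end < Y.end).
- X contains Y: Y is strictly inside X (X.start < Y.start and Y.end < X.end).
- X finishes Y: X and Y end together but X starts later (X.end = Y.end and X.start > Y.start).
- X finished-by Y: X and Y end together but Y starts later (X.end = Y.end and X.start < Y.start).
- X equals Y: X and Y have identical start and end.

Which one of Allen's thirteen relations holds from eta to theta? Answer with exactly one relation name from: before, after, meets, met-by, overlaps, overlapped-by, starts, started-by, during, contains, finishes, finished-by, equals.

eta = [74, 245]; theta = [693, 840].
Compare endpoints: eta.start < theta.start, eta.start < theta.end, eta.end < theta.start, eta.end < theta.end.
That pattern is 'before'.

before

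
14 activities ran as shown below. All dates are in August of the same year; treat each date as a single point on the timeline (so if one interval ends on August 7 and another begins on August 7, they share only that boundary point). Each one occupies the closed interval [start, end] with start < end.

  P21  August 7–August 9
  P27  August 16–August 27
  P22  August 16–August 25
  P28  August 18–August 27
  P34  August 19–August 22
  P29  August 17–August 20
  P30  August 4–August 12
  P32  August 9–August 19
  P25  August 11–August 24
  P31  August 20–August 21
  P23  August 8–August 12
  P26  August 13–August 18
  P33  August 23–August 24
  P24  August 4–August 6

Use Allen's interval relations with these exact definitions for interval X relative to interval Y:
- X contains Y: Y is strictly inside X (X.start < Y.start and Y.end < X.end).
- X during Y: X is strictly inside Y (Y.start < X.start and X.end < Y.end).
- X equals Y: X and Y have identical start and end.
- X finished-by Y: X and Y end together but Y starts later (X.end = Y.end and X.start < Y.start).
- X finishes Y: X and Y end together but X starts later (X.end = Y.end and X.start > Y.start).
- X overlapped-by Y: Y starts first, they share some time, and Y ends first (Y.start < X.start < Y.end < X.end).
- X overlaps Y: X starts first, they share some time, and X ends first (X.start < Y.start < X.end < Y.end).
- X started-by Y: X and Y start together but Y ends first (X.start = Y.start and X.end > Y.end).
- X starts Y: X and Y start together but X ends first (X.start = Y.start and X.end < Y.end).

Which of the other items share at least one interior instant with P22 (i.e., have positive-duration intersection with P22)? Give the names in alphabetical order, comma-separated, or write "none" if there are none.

P25, P26, P27, P28, P29, P31, P32, P33, P34

Target P22 = [August 16, August 25].
P21 [August 7, August 9] → before → no.
P23 [August 8, August 12] → before → no.
P24 [August 4, August 6] → before → no.
P25 [August 11, August 24] → overlaps → yes.
P26 [August 13, August 18] → overlaps → yes.
P27 [August 16, August 27] → started-by → yes.
P28 [August 18, August 27] → overlapped-by → yes.
P29 [August 17, August 20] → during → yes.
P30 [August 4, August 12] → before → no.
P31 [August 20, August 21] → during → yes.
P32 [August 9, August 19] → overlaps → yes.
P33 [August 23, August 24] → during → yes.
P34 [August 19, August 22] → during → yes.
Result: P25, P26, P27, P28, P29, P31, P32, P33, P34.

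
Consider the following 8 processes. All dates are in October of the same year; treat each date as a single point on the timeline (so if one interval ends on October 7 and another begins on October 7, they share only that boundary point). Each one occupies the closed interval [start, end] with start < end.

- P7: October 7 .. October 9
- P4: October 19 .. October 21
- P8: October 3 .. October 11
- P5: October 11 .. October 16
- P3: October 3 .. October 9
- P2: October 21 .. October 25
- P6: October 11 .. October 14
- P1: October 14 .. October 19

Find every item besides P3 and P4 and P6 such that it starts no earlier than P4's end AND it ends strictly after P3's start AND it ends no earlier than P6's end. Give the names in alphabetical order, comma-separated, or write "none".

P2

Conditions: its start is no earlier than P4's end (X.start >= October 21) AND its end is strictly after P3's start (X.end > October 3) AND its end is no earlier than P6's end (X.end >= October 14).
P1: start October 14 >= October 21? ✗; end October 19 > October 3? ✓; end October 19 >= October 14? ✓ → no.
P2: start October 21 >= October 21? ✓; end October 25 > October 3? ✓; end October 25 >= October 14? ✓ → yes.
P5: start October 11 >= October 21? ✗; end October 16 > October 3? ✓; end October 16 >= October 14? ✓ → no.
P7: start October 7 >= October 21? ✗; end October 9 > October 3? ✓; end October 9 >= October 14? ✗ → no.
P8: start October 3 >= October 21? ✗; end October 11 > October 3? ✓; end October 11 >= October 14? ✗ → no.
Result: P2.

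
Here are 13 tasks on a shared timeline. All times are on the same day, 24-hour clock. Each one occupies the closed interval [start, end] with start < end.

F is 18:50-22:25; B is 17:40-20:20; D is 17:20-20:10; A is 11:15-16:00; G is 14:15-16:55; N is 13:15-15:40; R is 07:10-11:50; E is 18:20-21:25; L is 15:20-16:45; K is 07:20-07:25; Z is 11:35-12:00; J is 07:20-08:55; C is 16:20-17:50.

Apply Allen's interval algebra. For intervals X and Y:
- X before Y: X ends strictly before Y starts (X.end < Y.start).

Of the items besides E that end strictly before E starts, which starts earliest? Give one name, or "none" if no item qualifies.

Target E = [18:20, 21:25].
A [11:15, 16:00] → before → candidate.
B [17:40, 20:20] → overlaps → excluded.
C [16:20, 17:50] → before → candidate.
D [17:20, 20:10] → overlaps → excluded.
F [18:50, 22:25] → overlapped-by → excluded.
G [14:15, 16:55] → before → candidate.
J [07:20, 08:55] → before → candidate.
K [07:20, 07:25] → before → candidate.
L [15:20, 16:45] → before → candidate.
N [13:15, 15:40] → before → candidate.
R [07:10, 11:50] → before → candidate.
Z [11:35, 12:00] → before → candidate.
Among candidates, earliest start is 07:10 → R.

R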